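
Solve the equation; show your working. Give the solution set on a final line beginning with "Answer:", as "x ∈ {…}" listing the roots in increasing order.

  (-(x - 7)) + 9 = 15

Step 1. [(-(x - 7)) + 9 = 15] peel the +9: subtract 9 from each side, so sub: -(x - 7) = 6.
Step 2. [-(x - 7) = 6] leading − — multiply by −1. So neg: x - 7 = -6.
Step 3. [x - 7 = -6] add 7: x sits inside (… - 7), so sub: x = 1.

Answer: x ∈ {1}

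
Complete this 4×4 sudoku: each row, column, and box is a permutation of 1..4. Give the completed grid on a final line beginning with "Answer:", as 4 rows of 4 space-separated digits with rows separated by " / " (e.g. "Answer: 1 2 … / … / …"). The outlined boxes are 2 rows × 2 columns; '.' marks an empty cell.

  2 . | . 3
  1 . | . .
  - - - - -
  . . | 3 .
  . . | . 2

Step 1. [r1c2∈{4}] nothing but 4 survives at r1c2, so r1c2=4.
Step 2. [r3c4∈{1,4}] across col 4, 1 lands solely at r3c4. So r3c4=1.
Step 3. [r4c1∈{3,4}] r4c1 is the only open cell in col 1 admitting 3. So r4c1=3.
Step 4. [r2c3∈{2,4}] across row 2, 2 lands solely at r2c3, so r2c3=2.
Step 5. [r1c3∈{1}] r1c3's peers cover all but 1 ⇒ r1c3=1.
Step 6. [r4c2∈{1}] r4c2 has the single candidate 1 ⇒ r4c2=1.
Step 7. [r3c1∈{4}] only 4 remains possible at r3c1, so r3c1=4.
Step 8. [r2c2∈{3}] only 3 remains possible at r2c2. So r2c2=3.
Step 9. [r4c3∈{4}] r4c3's peers cover all but 4. So r4c3=4.
Step 10. [r3c2∈{2}] r3c2 has the single candidate 2. So r3c2=2.
Step 11. [r2c4∈{4}] only 4 remains possible at r2c4, so r2c4=4.

Answer: 2 4 1 3 / 1 3 2 4 / 4 2 3 1 / 3 1 4 2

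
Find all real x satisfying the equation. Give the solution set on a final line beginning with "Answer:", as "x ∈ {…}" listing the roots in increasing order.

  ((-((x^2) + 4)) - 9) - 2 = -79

Step 1. [((-((x^2) + 4)) - 9) - 2 = -79] -2 is outermost — add 2 both sides. So sub: (-((x^2) + 4)) - 9 = -77.
Step 2. [(-((x^2) + 4)) - 9 = -77] -9 is outermost — add 9 both sides, so sub: -((x^2) + 4) = -68.
Step 3. [-((x^2) + 4) = -68] LHS negated; negate both sides. So neg: (x^2) + 4 = 68.
Step 4. [(x^2) + 4 = 68] subtract 4: x sits inside (… + 4) ⇒ sub: x^2 = 64.
Step 5. [x^2 = 64] 64 ≥ 0, LHS is (·)² — take ±√ ⇒ sqrt: x = 8 or -8.

Answer: x ∈ {-8, 8}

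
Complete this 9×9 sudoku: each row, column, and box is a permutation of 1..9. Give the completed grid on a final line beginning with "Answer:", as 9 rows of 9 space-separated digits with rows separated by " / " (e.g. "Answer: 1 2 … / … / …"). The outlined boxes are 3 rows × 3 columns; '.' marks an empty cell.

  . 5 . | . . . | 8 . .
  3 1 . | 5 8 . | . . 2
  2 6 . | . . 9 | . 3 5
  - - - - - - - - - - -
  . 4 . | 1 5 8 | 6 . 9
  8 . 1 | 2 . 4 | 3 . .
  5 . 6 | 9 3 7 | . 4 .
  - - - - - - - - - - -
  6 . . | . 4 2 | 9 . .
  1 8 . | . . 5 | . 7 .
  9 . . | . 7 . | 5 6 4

Step 1. [r1c1∈{4,7}] 4 has one home in col 1: r1c1. So r1c1=4.
Step 2. [r1c9∈{1,6,7}] r1c9 is the only open cell in col 9 admitting 6. So r1c9=6.
Step 3. [r4c3∈{2,3,7}] 3 has one home in row 4: r4c3. So r4c3=3.
Step 4. [r7c8∈{1,8}] across col 8, 8 lands solely at r7c8. So r7c8=8.
Step 5. [r7c4∈{3}] r7c4's peers cover all but 3, so r7c4=3.
Step 6. [r1c8∈{1,9}] 1 has one home in col 8: r1c8, so r1c8=1.
Step 7. [r3c4∈{4,7}] across col 4, 4 lands solely at r3c4 ⇒ r3c4=4.
Step 8. [r9c3∈{2}] only 2 remains possible at r9c3. So r9c3=2.
Step 9. [r3c7∈{7}] r3c7's peers cover all but 7. So r3c7=7.
Step 10. [r2c3∈{7,9}] 7 has one home in row 2: r2c3 ⇒ r2c3=7.
Step 11. [r6c7∈{1,2}] across col 7, 1 lands solely at r6c7, so r6c7=1.
Step 12. [r7c2∈{7}] r7c2 has the single candidate 7. So r7c2=7.
Step 13. [r8c4∈{6}] r8c4 has the single candidate 6, so r8c4=6.
Step 14. [r1c3∈{9}] r1c3 is down to just 9, so r1c3=9.
Step 15. [r6c2∈{2}] r6c2's peers cover all but 2. So r6c2=2.
Step 16. [r8c5∈{9}] r8c5 has the single candidate 9. So r8c5=9.
Step 17. [r5c8∈{5}] r5c8 is down to just 5. So r5c8=5.
Step 18. [r9c2∈{3}] nothing but 3 survives at r9c2. So r9c2=3.
Step 19. [r2c7∈{4}] r2c7 has the single candidate 4, so r2c7=4.
Step 20. [r2c6∈{6}] r2c6 is down to just 6, so r2c6=6.
Step 21. [r1c4∈{7}] r1c4 has the single candidate 7. So r1c4=7.
Step 22. [r7c9∈{1}] nothing but 1 survives at r7c9 ⇒ r7c9=1.
Step 23. [r9c6∈{1}] only 1 remains possible at r9c6. So r9c6=1.
Step 24. [r4c1∈{7}] only 7 remains possible at r4c1 ⇒ r4c1=7.
Step 25. [r2c8∈{9}] nothing but 9 survives at r2c8, so r2c8=9.
Step 26. [r1c6∈{3}] only 3 remains possible at r1c6, so r1c6=3.
Step 27. [r7c3∈{5}] r7c3 is down to just 5, so r7c3=5.
Step 28. [r8c3∈{4}] r8c3 is down to just 4 ⇒ r8c3=4.
Step 29. [r9c4∈{8}] r9c4's peers cover all but 8, so r9c4=8.
Step 30. [r5c9∈{7}] nothing but 7 survives at r5c9, so r5c9=7.
Step 31. [r1c5∈{2}] nothing but 2 survives at r1c5, so r1c5=2.
Step 32. [r8c9∈{3}] r8c9 has the single candidate 3 ⇒ r8c9=3.
Step 33. [r5c5∈{6}] r5c5's peers cover all but 6, so r5c5=6.
Step 34. [r8c7∈{2}] only 2 remains possible at r8c7 ⇒ r8c7=2.
Step 35. [r3c5∈{1}] r3c5's peers cover all but 1, so r3c5=1.
Step 36. [r3c3∈{8}] r3c3 is down to just 8, so r3c3=8.
Step 37. [r4c8∈{2}] r4c8's peers cover all but 2, so r4c8=2.
Step 38. [r6c9∈{8}] r6c9 is down to just 8, so r6c9=8.
Step 39. [r5c2∈{9}] r5c2 is down to just 9. So r5c2=9.

Answer: 4 5 9 7 2 3 8 1 6 / 3 1 7 5 8 6 4 9 2 / 2 6 8 4 1 9 7 3 5 / 7 4 3 1 5 8 6 2 9 / 8 9 1 2 6 4 3 5 7 / 5 2 6 9 3 7 1 4 8 / 6 7 5 3 4 2 9 8 1 / 1 8 4 6 9 5 2 7 3 / 9 3 2 8 7 1 5 6 4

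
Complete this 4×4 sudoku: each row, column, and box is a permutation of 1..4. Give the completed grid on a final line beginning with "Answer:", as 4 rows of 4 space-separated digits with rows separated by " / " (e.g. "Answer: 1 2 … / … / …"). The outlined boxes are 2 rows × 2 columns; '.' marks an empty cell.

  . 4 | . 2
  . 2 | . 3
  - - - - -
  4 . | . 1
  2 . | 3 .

Step 1. [r1c3∈{1}] only 1 remains possible at r1c3. So r1c3=1.
Step 2. [r2c3∈{4}] r2c3's peers cover all but 4 ⇒ r2c3=4.
Step 3. [r4c4∈{4}] r4c4's peers cover all but 4, so r4c4=4.
Step 4. [r2c1∈{1}] nothing but 1 survives at r2c1, so r2c1=1.
Step 5. [r1c1∈{3}] r1c1 is down to just 3, so r1c1=3.
Step 6. [r4c2∈{1}] nothing but 1 survives at r4c2, so r4c2=1.
Step 7. [r3c3∈{2}] nothing but 2 survives at r3c3 ⇒ r3c3=2.
Step 8. [r3c2∈{3}] only 3 remains possible at r3c2 ⇒ r3c2=3.

Answer: 3 4 1 2 / 1 2 4 3 / 4 3 2 1 / 2 1 3 4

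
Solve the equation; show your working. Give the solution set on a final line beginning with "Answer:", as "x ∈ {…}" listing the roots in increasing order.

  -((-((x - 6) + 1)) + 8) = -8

Step 1. [-((-((x - 6) + 1)) + 8) = -8] LHS negated; negate both sides. So neg: (-((x - 6) + 1)) + 8 = 8.
Step 2. [(-((x - 6) + 1)) + 8 = 8] subtract 8: x sits inside (… + 8), so sub: -((x - 6) + 1) = 0.
Step 3. [-((x - 6) + 1) = 0] leading − — multiply by −1. So neg: (x - 6) + 1 = 0.
Step 4. [(x - 6) + 1 = 0] peel the +1: subtract 1 from each side, so sub: x - 6 = -1.
Step 5. [x - 6 = -1] -6 is outermost — add 6 both sides ⇒ sub: x = 5.

Answer: x ∈ {5}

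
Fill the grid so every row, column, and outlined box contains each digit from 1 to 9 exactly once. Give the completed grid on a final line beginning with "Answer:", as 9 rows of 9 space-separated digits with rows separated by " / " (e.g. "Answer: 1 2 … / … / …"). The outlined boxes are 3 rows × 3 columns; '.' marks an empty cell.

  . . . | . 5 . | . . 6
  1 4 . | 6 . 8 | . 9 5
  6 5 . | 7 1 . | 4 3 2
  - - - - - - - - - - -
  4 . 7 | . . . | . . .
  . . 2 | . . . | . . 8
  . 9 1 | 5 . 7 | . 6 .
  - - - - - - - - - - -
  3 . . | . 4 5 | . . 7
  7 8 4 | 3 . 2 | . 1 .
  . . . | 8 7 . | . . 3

Step 1. [r3c6∈{9}] nothing but 9 survives at r3c6, so r3c6=9.
Step 2. [r8c7∈{5,6,9}] row 8 places 5 nowhere but r8c7 ⇒ r8c7=5.
Step 3. [r4c9∈{1,9}] r4c9 is the only open cell in col 9 admitting 1. So r4c9=1.
Step 4. [r4c5∈{2,3,6,8,9}] in row 4, 8 fits only at r4c5 ⇒ r4c5=8.
Step 5. [r1c2∈{2,3,7}] r1c2 is the only open cell in col 2 admitting 7, so r1c2=7.
Step 6. [r1c1∈{2,8,9}] r1c1 is the only open cell in box 1 admitting 2. So r1c1=2.
Step 7. [r1c3∈{3,8,9}] in row 1, 9 fits only at r1c3. So r1c3=9.
Step 8. [r7c3∈{6}] r7c3 is down to just 6, so r7c3=6.
Step 9. [r1c6∈{3,4}] 3 has one home in row 1: r1c6. So r1c6=3.
Step 10. [r4c4∈{2,9}] col 4 places 2 nowhere but r4c4 ⇒ r4c4=2.
Step 11. [r5c6∈{1,4,6}] col 6 places 4 nowhere but r5c6 ⇒ r5c6=4.
Step 12. [r4c7∈{3,9}] in row 4, 9 fits only at r4c7 ⇒ r4c7=9.
Step 13. [r9c6∈{1,6}] col 6 places 1 nowhere but r9c6, so r9c6=1.
Step 14. [r6c7∈{2,3}] in row 6, 2 fits only at r6c7. So r6c7=2.
Step 15. [r5c7∈{3,7}] 3 has one home in col 7: r5c7 ⇒ r5c7=3.
Step 16. [r7c4∈{9}] r7c4 has the single candidate 9 ⇒ r7c4=9.
Step 17. [r5c1∈{5}] r5c1 is down to just 5, so r5c1=5.
Step 18. [r5c2∈{6}] r5c2 is down to just 6, so r5c2=6.
Step 19. [r7c7∈{8}] only 8 remains possible at r7c7. So r7c7=8.
Step 20. [r9c2∈{2}] r9c2 is down to just 2, so r9c2=2.
Step 21. [r6c5∈{3}] r6c5's peers cover all but 3, so r6c5=3.
Step 22. [r6c1∈{8}] r6c1 is down to just 8 ⇒ r6c1=8.
Step 23. [r8c5∈{6}] r8c5 has the single candidate 6. So r8c5=6.
Step 24. [r9c8∈{4}] only 4 remains possible at r9c8, so r9c8=4.
Step 25. [r5c4∈{1}] r5c4 has the single candidate 1, so r5c4=1.
Step 26. [r2c7∈{7}] r2c7's peers cover all but 7, so r2c7=7.
Step 27. [r7c8∈{2}] r7c8 is down to just 2, so r7c8=2.
Step 28. [r8c9∈{9}] r8c9's peers cover all but 9. So r8c9=9.
Step 29. [r5c8∈{7}] r5c8's peers cover all but 7. So r5c8=7.
Step 30. [r9c1∈{9}] only 9 remains possible at r9c1, so r9c1=9.
Step 31. [r1c4∈{4}] nothing but 4 survives at r1c4 ⇒ r1c4=4.
Step 32. [r9c7∈{6}] r9c7's peers cover all but 6. So r9c7=6.
Step 33. [r2c3∈{3}] r2c3 is down to just 3 ⇒ r2c3=3.
Step 34. [r4c6∈{6}] r4c6's peers cover all but 6. So r4c6=6.
Step 35. [r4c8∈{5}] r4c8 has the single candidate 5 ⇒ r4c8=5.
Step 36. [r2c5∈{2}] r2c5 has the single candidate 2, so r2c5=2.
Step 37. [r3c3∈{8}] only 8 remains possible at r3c3 ⇒ r3c3=8.
Step 38. [r1c7∈{1}] only 1 remains possible at r1c7, so r1c7=1.
Step 39. [r9c3∈{5}] nothing but 5 survives at r9c3 ⇒ r9c3=5.
Step 40. [r4c2∈{3}] only 3 remains possible at r4c2. So r4c2=3.
Step 41. [r6c9∈{4}] r6c9 has the single candidate 4 ⇒ r6c9=4.
Step 42. [r5c5∈{9}] r5c5's peers cover all but 9 ⇒ r5c5=9.
Step 43. [r1c8∈{8}] r1c8 has the single candidate 8. So r1c8=8.
Step 44. [r7c2∈{1}] nothing but 1 survives at r7c2 ⇒ r7c2=1.

Answer: 2 7 9 4 5 3 1 8 6 / 1 4 3 6 2 8 7 9 5 / 6 5 8 7 1 9 4 3 2 / 4 3 7 2 8 6 9 5 1 / 5 6 2 1 9 4 3 7 8 / 8 9 1 5 3 7 2 6 4 / 3 1 6 9 4 5 8 2 7 / 7 8 4 3 6 2 5 1 9 / 9 2 5 8 7 1 6 4 3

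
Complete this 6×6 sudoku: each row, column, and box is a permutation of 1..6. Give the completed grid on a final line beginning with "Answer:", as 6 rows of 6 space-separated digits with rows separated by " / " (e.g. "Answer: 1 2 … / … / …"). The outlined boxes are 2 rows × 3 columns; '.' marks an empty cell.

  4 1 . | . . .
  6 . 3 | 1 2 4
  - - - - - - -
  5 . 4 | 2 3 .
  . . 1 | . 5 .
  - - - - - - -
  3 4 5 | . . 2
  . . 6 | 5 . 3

Step 1. [r4c6∈{6}] r4c6's peers cover all but 6. So r4c6=6.
Step 2. [r6c1∈{1,2}] r6c1 is the only open cell in col 1 admitting 1, so r6c1=1.
Step 3. [r5c4∈{6}] r5c4 has the single candidate 6. So r5c4=6.
Step 4. [r4c1∈{2}] only 2 remains possible at r4c1 ⇒ r4c1=2.
Step 5. [r3c2∈{6}] r3c2 is down to just 6. So r3c2=6.
Step 6. [r1c6∈{5}] only 5 remains possible at r1c6. So r1c6=5.
Step 7. [r1c3∈{2}] only 2 remains possible at r1c3 ⇒ r1c3=2.
Step 8. [r3c6∈{1}] r3c6 is down to just 1. So r3c6=1.
Step 9. [r1c4∈{3}] r1c4 has the single candidate 3 ⇒ r1c4=3.
Step 10. [r4c4∈{4}] r4c4 is down to just 4, so r4c4=4.
Step 11. [r5c5∈{1}] r5c5 is down to just 1 ⇒ r5c5=1.
Step 12. [r1c5∈{6}] r1c5 is down to just 6, so r1c5=6.
Step 13. [r2c2∈{5}] nothing but 5 survives at r2c2. So r2c2=5.
Step 14. [r6c5∈{4}] r6c5 has the single candidate 4. So r6c5=4.
Step 15. [r4c2∈{3}] r4c2's peers cover all but 3. So r4c2=3.
Step 16. [r6c2∈{2}] r6c2's peers cover all but 2. So r6c2=2.

Answer: 4 1 2 3 6 5 / 6 5 3 1 2 4 / 5 6 4 2 3 1 / 2 3 1 4 5 6 / 3 4 5 6 1 2 / 1 2 6 5 4 3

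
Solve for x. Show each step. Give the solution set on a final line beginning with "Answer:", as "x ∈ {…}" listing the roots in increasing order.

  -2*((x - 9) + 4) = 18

Step 1. [-2*((x - 9) + 4) = 18] -2 out front; divide by -2. So div: (x - 9) + 4 = -9.
Step 2. [(x - 9) + 4 = -9] peel the +4: subtract 4 from each side. So sub: x - 9 = -13.
Step 3. [x - 9 = -13] 9 comes off first (add 9), so sub: x = -4.

Answer: x ∈ {-4}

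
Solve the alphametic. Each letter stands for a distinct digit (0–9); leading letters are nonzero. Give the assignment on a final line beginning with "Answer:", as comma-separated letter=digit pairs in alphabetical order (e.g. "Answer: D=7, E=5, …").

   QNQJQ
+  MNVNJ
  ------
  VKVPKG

Step 1. [col 1: Q + J ≡ G (mod 10)] Q=8 is one option consistent with column 1 (Q + J ≡ G (mod 10), carry-in 0) — take it ⇒ Q=8.
Step 2. [col 1: Q + J ≡ G (mod 10)] no forcing yet in column 1 (carry-in 0); G=4 is free and consistent — try it ⇒ G=4.
Step 3. [V] the sum has 6 digits but both addends have 5; that extra leading digit V is the final carry, namely 1 ⇒ V=1.
Step 4. [col 1: Q + J ≡ G (mod 10)] column 1: given Q=8, G=4, carry-in 0, and digits 1,4,8 already taken and all letters distinct, Q+J≡G (mod 10) forces J=6, so J=6.
Step 5. [col 2: J + N ≡ K (mod 10)] several values work for K in column 2 (J + N ≡ K (mod 10), carry-in 1); try K=2 ⇒ K=2.
Step 6. [col 2: J + N ≡ K (mod 10)] in column 2 we have J+N≡K with carry-in 1; given J=6, K=2 and digits 1,2,4,6,8 already taken and all letters distinct, that pins N to 5, so N=5.
Step 7. [col 3: Q + V ≡ P (mod 10)] column 3 reads Q+V+carry(1)=P with Q=8, V=1; with digits 1,2,4,5,6,8 already taken and all letters distinct, the only value for P is 0 ⇒ P=0.
Step 8. [col 5: Q + M ≡ K (mod 10)] column 5: given Q=8, K=2, carry-in 1, and digits 0,1,2,4,5,6,8 already taken and all letters distinct, Q+M≡K (mod 10) forces M=3, so M=3.

Answer: G=4, J=6, K=2, M=3, N=5, P=0, Q=8, V=1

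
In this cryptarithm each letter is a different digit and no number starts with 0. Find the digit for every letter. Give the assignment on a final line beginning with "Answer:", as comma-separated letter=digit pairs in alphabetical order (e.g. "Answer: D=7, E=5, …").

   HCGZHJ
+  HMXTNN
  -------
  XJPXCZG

Step 1. [X] X is the leading digit of a 7-digit sum of two 6-digit numbers; the final carry is exactly 1, so X=1.
Step 2. [col 1: J + N ≡ G (mod 10)] G=0 is one option consistent with column 1 (J + N ≡ G (mod 10), carry-in 0) — take it, so G=0.
Step 3. [col 1: J + N ≡ G (mod 10)] J=7 is one option consistent with column 1 (J + N ≡ G (mod 10), carry-in 0) — take it. So J=7.
Step 4. [col 1: J + N ≡ G (mod 10)] in column 1 we have J+N≡G with carry-in 0; given J=7, G=0 and digits 0,1,7 already taken and all letters distinct, that pins N to 3 ⇒ N=3.
Step 5. [col 2: H + N ≡ Z (mod 10)] several values work for Z in column 2 (H + N ≡ Z (mod 10), carry-in 1); try Z=2 ⇒ Z=2.
Step 6. [col 2: H + N ≡ Z (mod 10)] column 2 reads H+N+carry(1)=Z with N=3, Z=2; with digits 0,1,2,3,7 already taken and all letters distinct, the only value for H is 8 ⇒ H=8.
Step 7. [col 3: Z + T ≡ C (mod 10)] column 3: given Z=2, carry-in 1, and digits 0,1,2,3,7,8 already taken and all letters distinct, Z+T≡C (mod 10) forces C=9, so C=9.
Step 8. [col 3: Z + T ≡ C (mod 10)] in column 3 we have Z+T≡C with carry-in 1; given Z=2, C=9 and digits 0,1,2,3,7,8,9 already taken and all letters distinct, that pins T to 6. So T=6.
Step 9. [col 5: C + M ≡ P (mod 10)] column 5 reads C+M+carry(0)=P with C=9; with digits 0,1,2,3,6,7,8,9 already taken and all letters distinct, the only value for P is 4. So P=4.
Step 10. [col 5: C + M ≡ P (mod 10)] from column 5 (C=9, P=4, carry-in 0, digits 0,1,2,3,4,6,7,8,9 already taken and all letters distinct): M must equal 5, so M=5.

Answer: C=9, G=0, H=8, J=7, M=5, N=3, P=4, T=6, X=1, Z=2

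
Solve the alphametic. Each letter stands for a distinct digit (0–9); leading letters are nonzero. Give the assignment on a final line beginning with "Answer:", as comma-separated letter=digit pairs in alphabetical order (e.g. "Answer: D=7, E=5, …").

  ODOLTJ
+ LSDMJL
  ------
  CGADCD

Step 1. [col 1: J + L ≡ D (mod 10)] no forcing yet in column 1 (carry-in 0); J=6 is free and consistent — try it ⇒ J=6.
Step 2. [col 1: J + L ≡ D (mod 10)] L=1 is one option consistent with column 1 (J + L ≡ D (mod 10), carry-in 0) — take it. So L=1.
Step 3. [col 1: J + L ≡ D (mod 10)] from column 1 (J=6, L=1, carry-in 0, digits 1,6 already taken and all letters distinct): D must equal 7, so D=7.
Step 4. [col 2: T + J ≡ C (mod 10)] several values work for T in column 2 (T + J ≡ C (mod 10), carry-in 0); try T=8, so T=8.
Step 5. [col 2: T + J ≡ C (mod 10)] column 2 reads T+J+carry(0)=C with T=8, J=6; with digits 1,6,7,8 already taken and all letters distinct, the only value for C is 4. So C=4.
Step 6. [col 3: L + M ≡ D (mod 10)] from column 3 (L=1, D=7, carry-in 1, digits 1,4,6,7,8 already taken and all letters distinct): M must equal 5. So M=5.
Step 7. [col 4: O + D ≡ A (mod 10)] column 4 (O + D ≡ A (mod 10), carry-in 0) doesn't pin O yet; pick O=2 and continue. So O=2.
Step 8. [col 4: O + D ≡ A (mod 10)] from column 4 (O=2, D=7, carry-in 0, digits 1,2,4,5,6,7,8 already taken and all letters distinct): A must equal 9. So A=9.
Step 9. [col 5: D + S ≡ G (mod 10)] column 5: given D=7, carry-in 0, and digits 1,2,4,5,6,7,8,9 already taken and all letters distinct, D+S≡G (mod 10) forces S=3. So S=3.
Step 10. [col 5: D + S ≡ G (mod 10)] column 5 reads D+S+carry(0)=G with D=7, S=3; with digits 1,2,3,4,5,6,7,8,9 already taken and all letters distinct, the only value for G is 0. So G=0.

Answer: A=9, C=4, D=7, G=0, J=6, L=1, M=5, O=2, S=3, T=8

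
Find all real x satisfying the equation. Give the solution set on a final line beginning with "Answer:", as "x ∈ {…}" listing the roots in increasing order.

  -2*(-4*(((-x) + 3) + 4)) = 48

Step 1. [-2*(-4*(((-x) + 3) + 4)) = 48] divide by the outer -2, so div: -4*(((-x) + 3) + 4) = -24.
Step 2. [-4*(((-x) + 3) + 4) = -24] leading coefficient -4: divide by -4 ⇒ div: ((-x) + 3) + 4 = 6.
Step 3. [((-x) + 3) + 4 = 6] +4 is outermost — subtract 4 both sides, so sub: (-x) + 3 = 2.
Step 4. [(-x) + 3 = 2] subtract 3: x sits inside (… + 3), so sub: -x = -1.
Step 5. [-x = -1] flip signs both sides ⇒ neg: x = 1.

Answer: x ∈ {1}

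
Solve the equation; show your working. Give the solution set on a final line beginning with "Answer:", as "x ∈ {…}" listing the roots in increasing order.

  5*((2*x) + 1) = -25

Step 1. [5*((2*x) + 1) = -25] 5 out front; divide by 5 ⇒ div: (2*x) + 1 = -5.
Step 2. [(2*x) + 1 = -5] 1 comes off first (subtract 1). So sub: 2*x = -6.
Step 3. [2*x = -6] LHS = 2·(…); ÷2 both sides, so div: x = -3.

Answer: x ∈ {-3}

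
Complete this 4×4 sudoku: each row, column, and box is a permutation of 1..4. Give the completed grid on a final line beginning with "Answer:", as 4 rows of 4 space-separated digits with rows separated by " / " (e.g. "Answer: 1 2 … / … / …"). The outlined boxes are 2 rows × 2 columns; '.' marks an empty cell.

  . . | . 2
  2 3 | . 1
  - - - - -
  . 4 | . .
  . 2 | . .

Step 1. [r3c4∈{3}] nothing but 3 survives at r3c4. So r3c4=3.
Step 2. [r3c1∈{1}] nothing but 1 survives at r3c1. So r3c1=1.
Step 3. [r2c3∈{4}] nothing but 4 survives at r2c3. So r2c3=4.
Step 4. [r1c3∈{3}] r1c3 has the single candidate 3 ⇒ r1c3=3.
Step 5. [r4c1∈{3}] nothing but 3 survives at r4c1 ⇒ r4c1=3.
Step 6. [r1c2∈{1}] r1c2's peers cover all but 1, so r1c2=1.
Step 7. [r1c1∈{4}] r1c1 has the single candidate 4. So r1c1=4.
Step 8. [r4c4∈{4}] r4c4 has the single candidate 4 ⇒ r4c4=4.
Step 9. [r3c3∈{2}] nothing but 2 survives at r3c3. So r3c3=2.
Step 10. [r4c3∈{1}] only 1 remains possible at r4c3. So r4c3=1.

Answer: 4 1 3 2 / 2 3 4 1 / 1 4 2 3 / 3 2 1 4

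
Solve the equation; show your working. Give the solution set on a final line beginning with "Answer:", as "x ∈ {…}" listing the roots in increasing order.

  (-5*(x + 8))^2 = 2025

Step 1. [(-5*(x + 8))^2 = 2025] 2025 ≥ 0, LHS is (·)² — take ±√. So sqrt: -5*(x + 8) = 45 or -45.
Step 2. [-5*(x + 8) = 45 or -45] divide by the outer -5. So div: x + 8 = -9 or 9.
Step 3. [x + 8 = -9 or 9] 8 comes off first (subtract 8). So sub: x = -17 or 1.

Answer: x ∈ {-17, 1}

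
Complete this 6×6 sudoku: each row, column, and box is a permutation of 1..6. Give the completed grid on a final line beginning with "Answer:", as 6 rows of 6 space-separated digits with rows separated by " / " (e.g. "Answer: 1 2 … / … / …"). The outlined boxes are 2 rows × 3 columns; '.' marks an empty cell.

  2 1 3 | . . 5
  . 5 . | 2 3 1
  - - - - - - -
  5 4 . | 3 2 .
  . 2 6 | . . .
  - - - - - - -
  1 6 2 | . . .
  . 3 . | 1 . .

Step 1. [r4c6∈{4}] nothing but 4 survives at r4c6. So r4c6=4.
Step 2. [r6c1∈{4}] r6c1 is down to just 4. So r6c1=4.
Step 3. [r4c4∈{5}] r4c4 is down to just 5. So r4c4=5.
Step 4. [r1c4∈{4,6}] r1c4 is the only open cell in col 4 admitting 6, so r1c4=6.
Step 5. [r6c5∈{5,6}] col 5 places 6 nowhere but r6c5 ⇒ r6c5=6.
Step 6. [r5c4∈{4}] r5c4 has the single candidate 4, so r5c4=4.
Step 7. [r2c1∈{6}] nothing but 6 survives at r2c1, so r2c1=6.
Step 8. [r4c5∈{1}] r4c5's peers cover all but 1 ⇒ r4c5=1.
Step 9. [r1c5∈{4}] only 4 remains possible at r1c5. So r1c5=4.
Step 10. [r2c3∈{4}] nothing but 4 survives at r2c3. So r2c3=4.
Step 11. [r3c3∈{1}] r3c3's peers cover all but 1 ⇒ r3c3=1.
Step 12. [r3c6∈{6}] r3c6's peers cover all but 6. So r3c6=6.
Step 13. [r4c1∈{3}] only 3 remains possible at r4c1, so r4c1=3.
Step 14. [r6c3∈{5}] r6c3's peers cover all but 5 ⇒ r6c3=5.
Step 15. [r5c5∈{5}] r5c5 has the single candidate 5 ⇒ r5c5=5.
Step 16. [r6c6∈{2}] r6c6 has the single candidate 2. So r6c6=2.
Step 17. [r5c6∈{3}] r5c6 has the single candidate 3 ⇒ r5c6=3.

Answer: 2 1 3 6 4 5 / 6 5 4 2 3 1 / 5 4 1 3 2 6 / 3 2 6 5 1 4 / 1 6 2 4 5 3 / 4 3 5 1 6 2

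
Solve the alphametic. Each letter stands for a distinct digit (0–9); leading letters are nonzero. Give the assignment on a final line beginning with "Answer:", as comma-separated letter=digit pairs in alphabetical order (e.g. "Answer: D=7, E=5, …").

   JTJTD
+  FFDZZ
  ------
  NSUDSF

Step 1. [col 1: D + Z ≡ F (mod 10)] column 1 (D + Z ≡ F (mod 10), carry-in 0) doesn't pin Z yet; pick Z=7 and continue, so Z=7.
Step 2. [col 1: D + Z ≡ F (mod 10)] D=6 is one option consistent with column 1 (D + Z ≡ F (mod 10), carry-in 0) — take it. So D=6.
Step 3. [N] the sum has 6 digits but both addends have 5; that extra leading digit N is the final carry, namely 1, so N=1.
Step 4. [col 1: D + Z ≡ F (mod 10)] column 1 reads D+Z+carry(0)=F with D=6, Z=7; with digits 1,6,7 already taken and all letters distinct, the only value for F is 3, so F=3.
Step 5. [col 2: T + Z ≡ S (mod 10)] several values work for T in column 2 (T + Z ≡ S (mod 10), carry-in 1); try T=4 ⇒ T=4.
Step 6. [col 2: T + Z ≡ S (mod 10)] from column 2 (T=4, Z=7, carry-in 1, digits 1,3,4,6,7 already taken and all letters distinct): S must equal 2. So S=2.
Step 7. [col 3: J + D ≡ D (mod 10)] column 3 reads J+D+carry(1)=D with D=6; with digits 1,2,3,4,6,7 already taken and all letters distinct, the only value for J is 9, so J=9.
Step 8. [col 4: T + F ≡ U (mod 10)] column 4 reads T+F+carry(1)=U with T=4, F=3; with digits 1,2,3,4,6,7,9 already taken and all letters distinct, the only value for U is 8, so U=8.

Answer: D=6, F=3, J=9, N=1, S=2, T=4, U=8, Z=7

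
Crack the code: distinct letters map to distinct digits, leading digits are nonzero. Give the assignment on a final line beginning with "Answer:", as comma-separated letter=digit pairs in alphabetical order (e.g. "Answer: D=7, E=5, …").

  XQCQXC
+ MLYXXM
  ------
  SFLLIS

Step 1. [col 1: C + M ≡ S (mod 10)] several values work for M in column 1 (C + M ≡ S (mod 10), carry-in 0); try M=1. So M=1.
Step 2. [col 1: C + M ≡ S (mod 10)] C=5 is one option consistent with column 1 (C + M ≡ S (mod 10), carry-in 0) — take it ⇒ C=5.
Step 3. [col 1: C + M ≡ S (mod 10)] column 1 reads C+M+carry(0)=S with C=5, M=1; with digits 1,5 already taken and all letters distinct, the only value for S is 6, so S=6.
Step 4. [col 2: X + X ≡ I (mod 10)] several values work for X in column 2 (X + X ≡ I (mod 10), carry-in 0); try X=4, so X=4.
Step 5. [col 2: X + X ≡ I (mod 10)] from column 2 (X=4, carry-in 0, digits 1,4,5,6 already taken and all letters distinct): I must equal 8. So I=8.
Step 6. [col 3: Q + X ≡ L (mod 10)] column 3 (Q + X ≡ L (mod 10), carry-in 0) doesn't pin Q yet; pick Q=3 and continue. So Q=3.
Step 7. [col 3: Q + X ≡ L (mod 10)] from column 3 (Q=3, X=4, carry-in 0, digits 1,3,4,5,6,8 already taken and all letters distinct): L must equal 7. So L=7.
Step 8. [col 4: C + Y ≡ L (mod 10)] from column 4 (C=5, L=7, carry-in 0, digits 1,3,4,5,6,7,8 already taken and all letters distinct): Y must equal 2 ⇒ Y=2.
Step 9. [col 5: Q + L ≡ F (mod 10)] column 5 reads Q+L+carry(0)=F with Q=3, L=7; with digits 1,2,3,4,5,6,7,8 already taken and all letters distinct, the only value for F is 0, so F=0.

Answer: C=5, F=0, I=8, L=7, M=1, Q=3, S=6, X=4, Y=2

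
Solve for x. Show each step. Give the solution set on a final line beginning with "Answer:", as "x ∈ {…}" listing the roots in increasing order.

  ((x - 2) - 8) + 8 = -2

Step 1. [((x - 2) - 8) + 8 = -2] the outer +8 inverts by subtracting 8 ⇒ sub: (x - 2) - 8 = -10.
Step 2. [(x - 2) - 8 = -10] 8 comes off first (add 8), so sub: x - 2 = -2.
Step 3. [x - 2 = -2] peel the -2: add 2 from each side ⇒ sub: x = 0.

Answer: x ∈ {0}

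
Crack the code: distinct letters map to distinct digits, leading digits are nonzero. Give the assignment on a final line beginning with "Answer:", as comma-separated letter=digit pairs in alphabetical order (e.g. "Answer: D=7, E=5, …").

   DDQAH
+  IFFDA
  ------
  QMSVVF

Step 1. [Q] Q is the leading digit of a 6-digit sum of two 5-digit numbers; the final carry is exactly 1. So Q=1.
Step 2. [col 1: H + A ≡ F (mod 10)] no forcing yet in column 1 (carry-in 0); A=3 is free and consistent — try it, so A=3.
Step 3. [col 1: H + A ≡ F (mod 10)] H=5 is one option consistent with column 1 (H + A ≡ F (mod 10), carry-in 0) — take it ⇒ H=5.
Step 4. [col 1: H + A ≡ F (mod 10)] from column 1 (H=5, A=3, carry-in 0, digits 1,3,5 already taken and all letters distinct): F must equal 8 ⇒ F=8.
Step 5. [col 2: A + D ≡ V (mod 10)] no forcing yet in column 2 (carry-in 0); D=7 is free and consistent — try it. So D=7.
Step 6. [col 2: A + D ≡ V (mod 10)] column 2 reads A+D+carry(0)=V with A=3, D=7; with digits 1,3,5,7,8 already taken and all letters distinct, the only value for V is 0 ⇒ V=0.
Step 7. [col 4: D + F ≡ S (mod 10)] column 4 reads D+F+carry(1)=S with D=7, F=8; with digits 0,1,3,5,7,8 already taken and all letters distinct, the only value for S is 6, so S=6.
Step 8. [col 5: D + I ≡ M (mod 10)] column 5: given D=7, carry-in 1, and digits 0,1,3,5,6,7,8 already taken and all letters distinct, D+I≡M (mod 10) forces I=4, so I=4.
Step 9. [col 5: D + I ≡ M (mod 10)] column 5 reads D+I+carry(1)=M with D=7, I=4; with digits 0,1,3,4,5,6,7,8 already taken and all letters distinct, the only value for M is 2, so M=2.

Answer: A=3, D=7, F=8, H=5, I=4, M=2, Q=1, S=6, V=0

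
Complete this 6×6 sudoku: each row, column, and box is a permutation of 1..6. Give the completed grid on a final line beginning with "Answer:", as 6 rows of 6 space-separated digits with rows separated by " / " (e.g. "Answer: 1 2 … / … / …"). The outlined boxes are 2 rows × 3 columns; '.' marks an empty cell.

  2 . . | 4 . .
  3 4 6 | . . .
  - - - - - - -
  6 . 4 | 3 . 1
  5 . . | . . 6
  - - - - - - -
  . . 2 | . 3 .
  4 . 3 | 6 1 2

Step 1. [r2c6∈{5}] r2c6 has the single candidate 5 ⇒ r2c6=5.
Step 2. [r4c4∈{2}] only 2 remains possible at r4c4. So r4c4=2.
Step 3. [r6c2∈{5}] r6c2's peers cover all but 5, so r6c2=5.
Step 4. [r1c2∈{1}] r1c2 has the single candidate 1. So r1c2=1.
Step 5. [r4c3∈{1}] r4c3's peers cover all but 1 ⇒ r4c3=1.
Step 6. [r1c6∈{3}] nothing but 3 survives at r1c6, so r1c6=3.
Step 7. [r4c5∈{4}] only 4 remains possible at r4c5. So r4c5=4.
Step 8. [r5c4∈{5}] nothing but 5 survives at r5c4, so r5c4=5.
Step 9. [r5c6∈{4}] nothing but 4 survives at r5c6 ⇒ r5c6=4.
Step 10. [r5c1∈{1}] only 1 remains possible at r5c1, so r5c1=1.
Step 11. [r2c4∈{1}] only 1 remains possible at r2c4 ⇒ r2c4=1.
Step 12. [r2c5∈{2}] only 2 remains possible at r2c5 ⇒ r2c5=2.
Step 13. [r1c5∈{6}] nothing but 6 survives at r1c5. So r1c5=6.
Step 14. [r5c2∈{6}] r5c2's peers cover all but 6. So r5c2=6.
Step 15. [r1c3∈{5}] nothing but 5 survives at r1c3. So r1c3=5.
Step 16. [r3c5∈{5}] only 5 remains possible at r3c5 ⇒ r3c5=5.
Step 17. [r3c2∈{2}] only 2 remains possible at r3c2. So r3c2=2.
Step 18. [r4c2∈{3}] r4c2 has the single candidate 3. So r4c2=3.

Answer: 2 1 5 4 6 3 / 3 4 6 1 2 5 / 6 2 4 3 5 1 / 5 3 1 2 4 6 / 1 6 2 5 3 4 / 4 5 3 6 1 2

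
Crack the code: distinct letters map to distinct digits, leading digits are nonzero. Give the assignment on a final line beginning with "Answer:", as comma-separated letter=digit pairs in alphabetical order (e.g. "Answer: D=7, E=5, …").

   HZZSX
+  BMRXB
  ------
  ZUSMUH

Step 1. [col 1: X + B ≡ H (mod 10)] column 1 (X + B ≡ H (mod 10), carry-in 0) doesn't pin H yet; pick H=6 and continue. So H=6.
Step 2. [col 1: X + B ≡ H (mod 10)] column 1 (X + B ≡ H (mod 10), carry-in 0) doesn't pin B yet; pick B=4 and continue, so B=4.
Step 3. [col 1: X + B ≡ H (mod 10)] from column 1 (B=4, H=6, carry-in 0, digits 4,6 already taken and all letters distinct): X must equal 2. So X=2.
Step 4. [Z] the sum has 6 digits but both addends have 5; that extra leading digit Z is the final carry, namely 1, so Z=1.
Step 5. [col 2: S + X ≡ U (mod 10)] several values work for S in column 2 (S + X ≡ U (mod 10), carry-in 0); try S=8, so S=8.
Step 6. [col 2: S + X ≡ U (mod 10)] column 2 reads S+X+carry(0)=U with S=8, X=2; with digits 1,2,4,6,8 already taken and all letters distinct, the only value for U is 0. So U=0.
Step 7. [col 3: Z + R ≡ M (mod 10)] several values work for M in column 3 (Z + R ≡ M (mod 10), carry-in 1); try M=7, so M=7.
Step 8. [col 3: Z + R ≡ M (mod 10)] column 3: given Z=1, M=7, carry-in 1, and digits 0,1,2,4,6,7,8 already taken and all letters distinct, Z+R≡M (mod 10) forces R=5, so R=5.

Answer: B=4, H=6, M=7, R=5, S=8, U=0, X=2, Z=1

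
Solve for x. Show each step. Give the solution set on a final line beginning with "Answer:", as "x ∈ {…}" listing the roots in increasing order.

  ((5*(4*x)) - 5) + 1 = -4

Step 1. [((5*(4*x)) - 5) + 1 = -4] subtract 1: x sits inside (… + 1). So sub: (5*(4*x)) - 5 = -5.
Step 2. [(5*(4*x)) - 5 = -5] 5 divides every term; factor it out. So factor: (4*x) - 1 = -1.
Step 3. [(4*x) - 1 = -1] the outer -1 inverts by adding 1 ⇒ sub: 4*x = 0.
Step 4. [4*x = 0] 4 out front; divide by 4. So div: x = 0.

Answer: x ∈ {0}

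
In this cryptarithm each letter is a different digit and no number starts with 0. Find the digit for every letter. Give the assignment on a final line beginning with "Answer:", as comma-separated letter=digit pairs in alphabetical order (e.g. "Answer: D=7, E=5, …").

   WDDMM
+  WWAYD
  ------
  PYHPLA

Step 1. [col 1: M + D ≡ A (mod 10)] no forcing yet in column 1 (carry-in 0); M=4 is free and consistent — try it, so M=4.
Step 2. [col 1: M + D ≡ A (mod 10)] column 1 (M + D ≡ A (mod 10), carry-in 0) doesn't pin A yet; pick A=2 and continue. So A=2.
Step 3. [col 1: M + D ≡ A (mod 10)] column 1: given M=4, A=2, carry-in 0, and digits 2,4 already taken and all letters distinct, M+D≡A (mod 10) forces D=8. So D=8.
Step 4. [col 2: M + Y ≡ L (mod 10)] several values work for Y in column 2 (M + Y ≡ L (mod 10), carry-in 1); try Y=5, so Y=5.
Step 5. [col 2: M + Y ≡ L (mod 10)] from column 2 (M=4, Y=5, carry-in 1, digits 2,4,5,8 already taken and all letters distinct): L must equal 0. So L=0.
Step 6. [col 3: D + A ≡ P (mod 10)] from column 3 (D=8, A=2, carry-in 1, digits 0,2,4,5,8 already taken and all letters distinct): P must equal 1, so P=1.
Step 7. [col 4: D + W ≡ H (mod 10)] column 4 reads D+W+carry(1)=H with D=8; with digits 0,1,2,4,5,8 already taken and all letters distinct, the only value for H is 6 ⇒ H=6.
Step 8. [col 4: D + W ≡ H (mod 10)] in column 4 we have D+W≡H with carry-in 1; given D=8, H=6 and digits 0,1,2,4,5,6,8 already taken and all letters distinct, that pins W to 7 ⇒ W=7.

Answer: A=2, D=8, H=6, L=0, M=4, P=1, W=7, Y=5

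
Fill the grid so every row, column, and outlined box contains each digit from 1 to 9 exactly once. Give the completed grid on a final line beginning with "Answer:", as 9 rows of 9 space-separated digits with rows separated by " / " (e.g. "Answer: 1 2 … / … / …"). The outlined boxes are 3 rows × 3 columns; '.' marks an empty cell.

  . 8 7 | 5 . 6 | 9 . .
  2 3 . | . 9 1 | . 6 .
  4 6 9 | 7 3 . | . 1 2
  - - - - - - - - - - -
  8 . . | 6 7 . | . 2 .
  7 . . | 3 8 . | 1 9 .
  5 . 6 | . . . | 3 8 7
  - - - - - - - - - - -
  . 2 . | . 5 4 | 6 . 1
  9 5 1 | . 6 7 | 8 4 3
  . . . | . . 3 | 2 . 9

Step 1. [r5c2∈{4}] r5c2 has the single candidate 4, so r5c2=4.
Step 2. [r1c9∈{4}] r1c9 is down to just 4 ⇒ r1c9=4.
Step 3. [r4c9∈{5}] r4c9's peers cover all but 5, so r4c9=5.
Step 4. [r4c6∈{9}] r4c6 is down to just 9. So r4c6=9.
Step 5. [r6c6∈{2}] r6c6 is down to just 2, so r6c6=2.
Step 6. [r6c5∈{1,4}] 4 has one home in col 5: r6c5, so r6c5=4.
Step 7. [r6c4∈{1}] r6c4 has the single candidate 1. So r6c4=1.
Step 8. [r9c4∈{8}] nothing but 8 survives at r9c4. So r9c4=8.
Step 9. [r9c2∈{7}] r9c2's peers cover all but 7, so r9c2=7.
Step 10. [r2c3∈{5}] nothing but 5 survives at r2c3. So r2c3=5.
Step 11. [r4c3∈{3}] r4c3 is down to just 3 ⇒ r4c3=3.
Step 12. [r7c1∈{3}] nothing but 3 survives at r7c1. So r7c1=3.
Step 13. [r8c4∈{2}] nothing but 2 survives at r8c4. So r8c4=2.
Step 14. [r5c3∈{2}] r5c3's peers cover all but 2. So r5c3=2.
Step 15. [r2c4∈{4}] r2c4 is down to just 4. So r2c4=4.
Step 16. [r7c3∈{8}] r7c3 has the single candidate 8 ⇒ r7c3=8.
Step 17. [r5c6∈{5}] only 5 remains possible at r5c6 ⇒ r5c6=5.
Step 18. [r1c1∈{1}] r1c1's peers cover all but 1 ⇒ r1c1=1.
Step 19. [r2c9∈{8}] only 8 remains possible at r2c9, so r2c9=8.
Step 20. [r6c2∈{9}] only 9 remains possible at r6c2. So r6c2=9.
Step 21. [r9c3∈{4}] nothing but 4 survives at r9c3 ⇒ r9c3=4.
Step 22. [r9c5∈{1}] r9c5's peers cover all but 1, so r9c5=1.
Step 23. [r7c8∈{7}] only 7 remains possible at r7c8. So r7c8=7.
Step 24. [r2c7∈{7}] nothing but 7 survives at r2c7 ⇒ r2c7=7.
Step 25. [r7c4∈{9}] r7c4's peers cover all but 9 ⇒ r7c4=9.
Step 26. [r3c7∈{5}] r3c7 has the single candidate 5 ⇒ r3c7=5.
Step 27. [r4c2∈{1}] r4c2's peers cover all but 1, so r4c2=1.
Step 28. [r4c7∈{4}] nothing but 4 survives at r4c7 ⇒ r4c7=4.
Step 29. [r1c5∈{2}] nothing but 2 survives at r1c5, so r1c5=2.
Step 30. [r5c9∈{6}] nothing but 6 survives at r5c9 ⇒ r5c9=6.
Step 31. [r9c1∈{6}] only 6 remains possible at r9c1 ⇒ r9c1=6.
Step 32. [r3c6∈{8}] r3c6's peers cover all but 8, so r3c6=8.
Step 33. [r1c8∈{3}] only 3 remains possible at r1c8. So r1c8=3.
Step 34. [r9c8∈{5}] r9c8 is down to just 5, so r9c8=5.

Answer: 1 8 7 5 2 6 9 3 4 / 2 3 5 4 9 1 7 6 8 / 4 6 9 7 3 8 5 1 2 / 8 1 3 6 7 9 4 2 5 / 7 4 2 3 8 5 1 9 6 / 5 9 6 1 4 2 3 8 7 / 3 2 8 9 5 4 6 7 1 / 9 5 1 2 6 7 8 4 3 / 6 7 4 8 1 3 2 5 9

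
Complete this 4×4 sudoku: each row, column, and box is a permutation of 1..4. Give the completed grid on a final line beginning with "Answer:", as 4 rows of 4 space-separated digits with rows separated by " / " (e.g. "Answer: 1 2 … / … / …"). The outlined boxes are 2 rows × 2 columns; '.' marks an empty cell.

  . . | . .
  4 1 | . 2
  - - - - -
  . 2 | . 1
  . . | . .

Step 1. [r2c3∈{3}] r2c3 has the single candidate 3 ⇒ r2c3=3.
Step 2. [r4c4∈{3,4}] r4c4 is the only open cell in col 4 admitting 3, so r4c4=3.
Step 3. [r3c3∈{4}] only 4 remains possible at r3c3. So r3c3=4.
Step 4. [r1c1∈{2,3}] in row 1, 2 fits only at r1c1. So r1c1=2.
Step 5. [r1c2∈{3}] r1c2's peers cover all but 3, so r1c2=3.
Step 6. [r1c3∈{1}] r1c3 is down to just 1, so r1c3=1.
Step 7. [r3c1∈{3}] only 3 remains possible at r3c1 ⇒ r3c1=3.
Step 8. [r4c1∈{1}] r4c1 is down to just 1, so r4c1=1.
Step 9. [r1c4∈{4}] only 4 remains possible at r1c4 ⇒ r1c4=4.
Step 10. [r4c3∈{2}] nothing but 2 survives at r4c3 ⇒ r4c3=2.
Step 11. [r4c2∈{4}] nothing but 4 survives at r4c2, so r4c2=4.

Answer: 2 3 1 4 / 4 1 3 2 / 3 2 4 1 / 1 4 2 3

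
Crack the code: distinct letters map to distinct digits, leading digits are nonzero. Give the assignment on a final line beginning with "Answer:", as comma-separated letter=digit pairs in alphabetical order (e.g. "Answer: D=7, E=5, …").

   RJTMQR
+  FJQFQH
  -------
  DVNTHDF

Step 1. [col 1: R + H ≡ F (mod 10)] several values work for F in column 1 (R + H ≡ F (mod 10), carry-in 0); try F=7 ⇒ F=7.
Step 2. [col 1: R + H ≡ F (mod 10)] H=9 is one option consistent with column 1 (R + H ≡ F (mod 10), carry-in 0) — take it ⇒ H=9.
Step 3. [col 1: R + H ≡ F (mod 10)] in column 1 we have R+H≡F with carry-in 0; given H=9, F=7 and digits 7,9 already taken and all letters distinct, that pins R to 8. So R=8.
Step 4. [col 2: Q + Q ≡ D (mod 10)] several values work for Q in column 2 (Q + Q ≡ D (mod 10), carry-in 1); try Q=0, so Q=0.
Step 5. [col 2: Q + Q ≡ D (mod 10)] column 2 reads Q+Q+carry(1)=D with Q=0; with digits 0,7,8,9 already taken and all letters distinct, the only value for D is 1, so D=1.
Step 6. [col 3: M + F ≡ H (mod 10)] in column 3 we have M+F≡H with carry-in 0; given F=7, H=9 and digits 0,1,7,8,9 already taken and all letters distinct, that pins M to 2 ⇒ M=2.
Step 7. [col 4: T + Q ≡ T (mod 10)] T=4 is one option consistent with column 4 (T + Q ≡ T (mod 10), carry-in 0) — take it. So T=4.
Step 8. [col 5: J + J ≡ N (mod 10)] from column 5 (nothing yet, carry-in 0, digits 0,1,2,4,7,8,9 already taken and all letters distinct): N must equal 6, so N=6.
Step 9. [col 5: J + J ≡ N (mod 10)] from column 5 (N=6, carry-in 0, digits 0,1,2,4,6,7,8,9 already taken and all letters distinct): J must equal 3 ⇒ J=3.
Step 10. [col 6: R + F ≡ V (mod 10)] in column 6 we have R+F≡V with carry-in 0; given R=8, F=7 and digits 0,1,2,3,4,6,7,8,9 already taken and all letters distinct, that pins V to 5, so V=5.

Answer: D=1, F=7, H=9, J=3, M=2, N=6, Q=0, R=8, T=4, V=5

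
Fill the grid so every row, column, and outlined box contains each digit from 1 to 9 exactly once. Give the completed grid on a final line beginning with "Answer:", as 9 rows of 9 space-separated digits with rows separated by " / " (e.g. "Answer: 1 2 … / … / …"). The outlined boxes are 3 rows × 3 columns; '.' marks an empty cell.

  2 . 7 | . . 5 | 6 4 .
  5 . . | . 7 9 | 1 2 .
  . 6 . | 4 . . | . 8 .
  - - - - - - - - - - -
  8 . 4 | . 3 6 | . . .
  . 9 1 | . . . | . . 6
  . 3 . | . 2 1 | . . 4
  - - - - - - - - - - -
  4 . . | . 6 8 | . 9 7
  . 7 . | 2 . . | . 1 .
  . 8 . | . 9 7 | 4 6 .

Step 1. [r5c7∈{2,3,5,7,8}] 2 has one home in row 5: r5c7 ⇒ r5c7=2.
Step 2. [r2c9∈{3}] r2c9's peers cover all but 3 ⇒ r2c9=3.
Step 3. [r6c7∈{5,7,8,9}] 8 has one home in box 6: r6c7. So r6c7=8.
Step 4. [r1c4∈{1,3,8}] in row 1, 3 fits only at r1c4, so r1c4=3.
Step 5. [r8c6∈{3,4}] in col 6, 3 fits only at r8c6, so r8c6=3.
Step 6. [r8c7∈{5}] nothing but 5 survives at r8c7. So r8c7=5.
Step 7. [r5c5∈{4,5,8}] r5c5 is the only open cell in col 5 admitting 5 ⇒ r5c5=5.
Step 8. [r1c9∈{9}] r1c9's peers cover all but 9, so r1c9=9.
Step 9. [r1c2∈{1}] r1c2 has the single candidate 1. So r1c2=1.
Step 10. [r5c1∈{7}] r5c1 has the single candidate 7. So r5c1=7.
Step 11. [r7c4∈{1,5}] in row 7, 1 fits only at r7c4 ⇒ r7c4=1.
Step 12. [r4c2∈{2,5}] across row 4, 2 lands solely at r4c2, so r4c2=2.
Step 13. [r6c3∈{5,6}] r6c3 is the only open cell in box 4 admitting 5 ⇒ r6c3=5.
Step 14. [r6c8∈{7}] nothing but 7 survives at r6c8. So r6c8=7.
Step 15. [r8c3∈{6,9}] col 3 places 6 nowhere but r8c3 ⇒ r8c3=6.
Step 16. [r7c3∈{2,3}] across row 7, 2 lands solely at r7c3. So r7c3=2.
Step 17. [r3c3∈{3,9}] 9 has one home in col 3: r3c3. So r3c3=9.
Step 18. [r4c9∈{1,5}] r4c9 is the only open cell in row 4 admitting 1, so r4c9=1.
Step 19. [r6c4∈{9}] nothing but 9 survives at r6c4 ⇒ r6c4=9.
Step 20. [r2c3∈{8}] only 8 remains possible at r2c3 ⇒ r2c3=8.
Step 21. [r9c1∈{1,3}] row 9 places 1 nowhere but r9c1. So r9c1=1.
Step 22. [r7c7∈{3}] r7c7 is down to just 3 ⇒ r7c7=3.
Step 23. [r6c1∈{6}] nothing but 6 survives at r6c1. So r6c1=6.
Step 24. [r4c7∈{9}] nothing but 9 survives at r4c7, so r4c7=9.
Step 25. [r7c2∈{5}] r7c2 has the single candidate 5 ⇒ r7c2=5.
Step 26. [r4c4∈{7}] nothing but 7 survives at r4c4. So r4c4=7.
Step 27. [r3c5∈{1}] r3c5 is down to just 1. So r3c5=1.
Step 28. [r2c2∈{4}] only 4 remains possible at r2c2. So r2c2=4.
Step 29. [r5c6∈{4}] r5c6's peers cover all but 4 ⇒ r5c6=4.
Step 30. [r8c9∈{8}] only 8 remains possible at r8c9, so r8c9=8.
Step 31. [r9c4∈{5}] r9c4 is down to just 5, so r9c4=5.
Step 32. [r5c4∈{8}] r5c4 has the single candidate 8, so r5c4=8.
Step 33. [r3c9∈{5}] only 5 remains possible at r3c9 ⇒ r3c9=5.
Step 34. [r3c6∈{2}] only 2 remains possible at r3c6, so r3c6=2.
Step 35. [r3c1∈{3}] r3c1 has the single candidate 3 ⇒ r3c1=3.
Step 36. [r8c5∈{4}] nothing but 4 survives at r8c5. So r8c5=4.
Step 37. [r9c9∈{2}] nothing but 2 survives at r9c9 ⇒ r9c9=2.
Step 38. [r9c3∈{3}] nothing but 3 survives at r9c3 ⇒ r9c3=3.
Step 39. [r8c1∈{9}] r8c1 is down to just 9 ⇒ r8c1=9.
Step 40. [r2c4∈{6}] r2c4's peers cover all but 6 ⇒ r2c4=6.
Step 41. [r4c8∈{5}] only 5 remains possible at r4c8, so r4c8=5.
Step 42. [r5c8∈{3}] only 3 remains possible at r5c8. So r5c8=3.
Step 43. [r3c7∈{7}] r3c7 has the single candidate 7, so r3c7=7.
Step 44. [r1c5∈{8}] r1c5 has the single candidate 8. So r1c5=8.

Answer: 2 1 7 3 8 5 6 4 9 / 5 4 8 6 7 9 1 2 3 / 3 6 9 4 1 2 7 8 5 / 8 2 4 7 3 6 9 5 1 / 7 9 1 8 5 4 2 3 6 / 6 3 5 9 2 1 8 7 4 / 4 5 2 1 6 8 3 9 7 / 9 7 6 2 4 3 5 1 8 / 1 8 3 5 9 7 4 6 2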